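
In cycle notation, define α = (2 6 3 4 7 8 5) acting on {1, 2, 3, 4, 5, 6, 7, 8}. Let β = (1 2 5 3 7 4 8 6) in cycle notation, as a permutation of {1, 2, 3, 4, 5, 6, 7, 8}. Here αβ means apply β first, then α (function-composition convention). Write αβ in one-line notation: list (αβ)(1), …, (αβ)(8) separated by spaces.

6 2 8 5 4 1 7 3

(αβ)(x) = α(β(x)). Computing each image: α(β(1)) = α(2) = 6, α(β(2)) = α(5) = 2, α(β(3)) = α(7) = 8, α(β(4)) = α(8) = 5, α(β(5)) = α(3) = 4, α(β(6)) = α(1) = 1, α(β(7)) = α(4) = 7, α(β(8)) = α(6) = 3.
Hence αβ = [6 2 8 5 4 1 7 3].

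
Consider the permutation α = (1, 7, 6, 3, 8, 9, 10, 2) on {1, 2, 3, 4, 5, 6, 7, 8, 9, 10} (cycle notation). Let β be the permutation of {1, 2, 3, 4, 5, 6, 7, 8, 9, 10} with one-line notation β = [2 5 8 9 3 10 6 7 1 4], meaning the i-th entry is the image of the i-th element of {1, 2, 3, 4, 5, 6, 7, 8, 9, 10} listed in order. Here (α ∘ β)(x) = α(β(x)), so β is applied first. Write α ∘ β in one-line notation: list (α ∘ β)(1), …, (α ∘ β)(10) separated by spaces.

1 5 9 10 8 2 3 6 7 4

Chase each element through β then α: 1 → 2 → 1; 2 → 5 → 5; 3 → 8 → 9; 4 → 9 → 10; 5 → 3 → 8; 6 → 10 → 2; 7 → 6 → 3; 8 → 7 → 6; 9 → 1 → 7; 10 → 4 → 4.
Collecting the images, α ∘ β = [1 5 9 10 8 2 3 6 7 4].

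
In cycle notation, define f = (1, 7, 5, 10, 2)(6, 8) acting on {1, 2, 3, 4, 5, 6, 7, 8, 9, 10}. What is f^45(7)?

7

7 lies in the 5-cycle (1, 7, 5, 10, 2).
Powers repeat with period 5 on this cycle, and 45 mod 5 = 0, so f^45(7) = f^0(7).
So f^45(7) = 7.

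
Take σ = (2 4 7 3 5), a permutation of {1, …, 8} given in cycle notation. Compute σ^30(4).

4 lies in the 5-cycle (2 4 7 3 5).
Since the cycle has length 5, σ^30 acts on it the same as σ^0 (30 mod 5 = 0).
So σ^30(4) = 4.

4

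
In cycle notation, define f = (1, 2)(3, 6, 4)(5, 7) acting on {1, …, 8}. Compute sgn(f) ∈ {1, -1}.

1

The cycle lengths are 3, 2, 2, 1.
A cycle is odd iff its length is even; f has 2 even-length cycles, so sgn(f) = (−1)^2 and f is even.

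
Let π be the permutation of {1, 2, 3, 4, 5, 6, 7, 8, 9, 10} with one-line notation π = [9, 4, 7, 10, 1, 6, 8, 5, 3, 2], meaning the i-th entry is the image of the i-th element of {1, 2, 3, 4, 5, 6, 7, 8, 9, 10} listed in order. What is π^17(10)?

4

Tracing 10 → 2 → … returns to 10 after 3 steps, so 10 lies in a 3-cycle (2, 4, 10).
On a 3-cycle, π^3 is the identity, so π^17 = π^2 there (17 ≡ 2 mod 3).
Stepping 2 places around the cycle: 10 → 2 → 4.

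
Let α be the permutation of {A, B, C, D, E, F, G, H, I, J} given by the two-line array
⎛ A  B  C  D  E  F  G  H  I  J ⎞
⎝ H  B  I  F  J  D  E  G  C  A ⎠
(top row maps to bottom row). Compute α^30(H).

H

Tracing H → G → … returns to H after 5 steps, so H lies in a 5-cycle (A, H, G, E, J).
Since the cycle has length 5, α^30 acts on it the same as α^0 (30 mod 5 = 0).
So α^30(H) = H.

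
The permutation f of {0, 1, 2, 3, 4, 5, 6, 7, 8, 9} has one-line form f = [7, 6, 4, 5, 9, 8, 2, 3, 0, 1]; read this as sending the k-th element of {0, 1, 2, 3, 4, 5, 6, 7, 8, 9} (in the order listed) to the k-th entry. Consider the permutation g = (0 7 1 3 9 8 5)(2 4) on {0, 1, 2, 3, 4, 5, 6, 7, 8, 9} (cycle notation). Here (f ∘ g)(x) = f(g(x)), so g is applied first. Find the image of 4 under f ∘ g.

(f ∘ g)(4) = f(g(4)). g(4) = 2, then f(2) = 4. So (f ∘ g)(4) = 4.

4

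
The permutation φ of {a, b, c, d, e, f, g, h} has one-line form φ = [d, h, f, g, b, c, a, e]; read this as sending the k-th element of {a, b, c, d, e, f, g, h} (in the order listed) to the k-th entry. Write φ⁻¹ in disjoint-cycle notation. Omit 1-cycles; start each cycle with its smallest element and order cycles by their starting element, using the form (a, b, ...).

The cycle decomposition of φ is (a, d, g)(b, h, e)(c, f).
Reversing each cycle (and rotating so the smallest element leads) gives φ⁻¹ = (a, g, d)(b, e, h)(c, f).

(a, g, d)(b, e, h)(c, f)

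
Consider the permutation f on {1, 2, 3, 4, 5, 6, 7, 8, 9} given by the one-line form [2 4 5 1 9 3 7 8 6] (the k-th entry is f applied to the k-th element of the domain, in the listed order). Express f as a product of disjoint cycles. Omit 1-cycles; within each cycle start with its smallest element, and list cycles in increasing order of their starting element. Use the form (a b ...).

Start at 1 and follow images: 1 → 2 → 4 → 1, giving the cycle (1 2 4).
Continuing from each remaining unvisited element yields (1 2 4)(3 5 9 6).

(1 2 4)(3 5 9 6)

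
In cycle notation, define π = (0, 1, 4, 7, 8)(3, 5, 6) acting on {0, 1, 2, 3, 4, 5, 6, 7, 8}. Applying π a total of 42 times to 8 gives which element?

8 lies in the 5-cycle (0, 1, 4, 7, 8).
Since the cycle has length 5, π^42 acts on it the same as π^2 (42 mod 5 = 2).
Advancing 2 steps from 8: 8 → 0 → 1.

1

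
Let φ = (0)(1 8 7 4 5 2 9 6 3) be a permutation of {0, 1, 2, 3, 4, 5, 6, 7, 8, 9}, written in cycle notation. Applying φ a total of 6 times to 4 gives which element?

1

4 lies in the 9-cycle (1 8 7 4 5 2 9 6 3).
Advancing 6 steps from 4: 4 → 5 → 2 → 9 → 6 → 3 → 1.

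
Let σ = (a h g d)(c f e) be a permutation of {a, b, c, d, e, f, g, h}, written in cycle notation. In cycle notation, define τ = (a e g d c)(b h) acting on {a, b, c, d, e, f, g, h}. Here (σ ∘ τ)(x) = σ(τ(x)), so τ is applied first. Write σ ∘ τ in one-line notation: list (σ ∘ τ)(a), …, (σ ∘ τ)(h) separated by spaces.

c g h f d e a b

Chase each element through τ then σ: a → e → c; b → h → g; c → a → h; d → c → f; e → g → d; f → f → e; g → d → a; h → b → b.
So σ ∘ τ in one-line form is c g h f d e a b.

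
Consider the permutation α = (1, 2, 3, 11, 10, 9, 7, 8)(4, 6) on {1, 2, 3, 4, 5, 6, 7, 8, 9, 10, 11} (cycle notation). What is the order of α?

8

The disjoint cycles have lengths 8, 2, 1.
Since disjoint cycles commute, ord(α) = lcm(8, 2) = 8.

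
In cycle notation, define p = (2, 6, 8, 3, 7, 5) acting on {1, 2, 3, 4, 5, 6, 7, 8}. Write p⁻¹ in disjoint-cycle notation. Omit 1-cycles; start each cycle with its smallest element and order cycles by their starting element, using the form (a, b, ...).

If p sends a → b within a cycle, p⁻¹ sends b → a; equivalently, reverse each cycle.
Reversing each cycle of p and rotating so the smallest element leads gives (2, 5, 7, 3, 8, 6).

(2, 5, 7, 3, 8, 6)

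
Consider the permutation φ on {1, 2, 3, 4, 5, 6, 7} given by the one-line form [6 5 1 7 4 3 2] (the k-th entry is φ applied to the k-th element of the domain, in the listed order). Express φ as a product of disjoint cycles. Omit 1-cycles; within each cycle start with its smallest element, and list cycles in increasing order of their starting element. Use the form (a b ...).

Iterating φ from 1 gives 1 → 6 → 3 → 1; that is the 3-cycle (1 6 3).
Repeating from the next unused element and collecting all non-trivial cycles gives (1 6 3)(2 5 4 7).

(1 6 3)(2 5 4 7)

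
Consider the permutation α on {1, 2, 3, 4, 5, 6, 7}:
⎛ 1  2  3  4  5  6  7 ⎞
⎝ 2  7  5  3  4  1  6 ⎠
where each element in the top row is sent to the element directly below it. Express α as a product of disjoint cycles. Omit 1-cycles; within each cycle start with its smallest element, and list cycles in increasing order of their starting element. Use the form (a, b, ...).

Iterating α from 1 gives 1 → 2 → 7 → 6 → 1; that is the 4-cycle (1, 2, 7, 6).
Repeating from the next unused element and collecting all non-trivial cycles gives (1, 2, 7, 6)(3, 5, 4).

(1, 2, 7, 6)(3, 5, 4)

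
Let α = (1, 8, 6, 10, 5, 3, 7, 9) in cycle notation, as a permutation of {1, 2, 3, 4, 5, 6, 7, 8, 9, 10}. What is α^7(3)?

3 lies in the 8-cycle (1, 8, 6, 10, 5, 3, 7, 9).
Stepping 7 places around the cycle: 3 → 7 → 9 → 1 → 8 → 6 → 10 → 5.

5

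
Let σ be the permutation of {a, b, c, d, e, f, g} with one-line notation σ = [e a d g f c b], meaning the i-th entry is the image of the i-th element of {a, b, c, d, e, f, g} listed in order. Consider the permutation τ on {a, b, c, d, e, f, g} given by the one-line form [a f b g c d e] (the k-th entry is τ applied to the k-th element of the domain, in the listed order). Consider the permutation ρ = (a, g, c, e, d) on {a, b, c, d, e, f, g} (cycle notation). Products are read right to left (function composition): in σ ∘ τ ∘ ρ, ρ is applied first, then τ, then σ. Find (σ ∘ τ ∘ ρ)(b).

c

(σ ∘ τ ∘ ρ)(b) = σ(τ(ρ(b))). ρ(b) = b, then τ(b) = f, then σ(f) = c, so the result is c.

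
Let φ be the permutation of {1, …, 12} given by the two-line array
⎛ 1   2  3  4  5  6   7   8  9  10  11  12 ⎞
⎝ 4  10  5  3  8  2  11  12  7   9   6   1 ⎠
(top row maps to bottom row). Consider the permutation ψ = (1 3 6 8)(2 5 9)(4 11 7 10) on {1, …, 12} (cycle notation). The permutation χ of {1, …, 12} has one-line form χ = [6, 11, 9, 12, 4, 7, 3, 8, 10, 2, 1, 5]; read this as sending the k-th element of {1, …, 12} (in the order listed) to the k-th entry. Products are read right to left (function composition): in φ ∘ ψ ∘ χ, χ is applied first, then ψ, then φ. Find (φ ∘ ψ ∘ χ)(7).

2

(φ ∘ ψ ∘ χ)(7) = φ(ψ(χ(7))). χ(7) = 3, then ψ(3) = 6, then φ(6) = 2, so the result is 2.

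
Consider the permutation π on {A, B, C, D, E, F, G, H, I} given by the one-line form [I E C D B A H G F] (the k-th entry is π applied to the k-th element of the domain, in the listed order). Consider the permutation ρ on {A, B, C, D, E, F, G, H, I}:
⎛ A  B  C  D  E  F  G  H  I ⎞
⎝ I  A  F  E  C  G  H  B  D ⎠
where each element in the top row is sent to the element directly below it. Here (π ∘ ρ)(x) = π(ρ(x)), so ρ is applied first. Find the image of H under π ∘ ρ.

E

(π ∘ ρ)(H) = π(ρ(H)). ρ(H) = B, then π(B) = E. So (π ∘ ρ)(H) = E.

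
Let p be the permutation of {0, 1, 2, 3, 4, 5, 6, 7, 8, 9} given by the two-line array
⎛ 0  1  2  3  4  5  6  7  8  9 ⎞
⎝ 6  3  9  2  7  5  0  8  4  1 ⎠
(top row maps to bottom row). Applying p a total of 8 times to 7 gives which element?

4

Tracing 7 → 8 → … returns to 7 after 3 steps, so 7 lies in a 3-cycle (4 7 8).
Since the cycle has length 3, p^8 acts on it the same as p^2 (8 mod 3 = 2).
Stepping 2 places around the cycle: 7 → 8 → 4.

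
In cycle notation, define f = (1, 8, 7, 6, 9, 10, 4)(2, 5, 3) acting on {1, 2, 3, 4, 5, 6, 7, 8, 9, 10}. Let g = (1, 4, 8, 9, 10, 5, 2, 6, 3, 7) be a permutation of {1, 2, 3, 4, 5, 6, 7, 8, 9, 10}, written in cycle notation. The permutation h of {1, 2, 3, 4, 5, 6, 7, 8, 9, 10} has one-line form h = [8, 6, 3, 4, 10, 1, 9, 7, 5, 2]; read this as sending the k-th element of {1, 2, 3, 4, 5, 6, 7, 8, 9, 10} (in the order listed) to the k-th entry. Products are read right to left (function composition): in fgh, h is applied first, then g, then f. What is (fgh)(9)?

5

Apply the permutations in order: h(9) = 5, then g(5) = 2, then f(2) = 5. So (fgh)(9) = 5.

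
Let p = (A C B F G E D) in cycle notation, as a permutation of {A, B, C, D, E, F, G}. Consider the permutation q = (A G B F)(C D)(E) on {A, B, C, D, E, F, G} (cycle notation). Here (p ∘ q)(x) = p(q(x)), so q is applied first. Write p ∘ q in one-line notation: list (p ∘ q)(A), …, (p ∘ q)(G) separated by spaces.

E G A B D C F

For each element, apply q then p: A → G → E; B → F → G; C → D → A; D → C → B; E → E → D; F → A → C; G → B → F.
So p ∘ q in one-line form is E G A B D C F.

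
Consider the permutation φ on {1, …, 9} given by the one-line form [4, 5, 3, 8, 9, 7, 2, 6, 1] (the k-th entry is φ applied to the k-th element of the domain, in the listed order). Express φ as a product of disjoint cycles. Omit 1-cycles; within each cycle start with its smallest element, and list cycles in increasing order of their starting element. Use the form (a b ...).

Start at 1 and follow images: 1 → 4 → 8 → 6 → 7 → 2 → 5 → 9 → 1, giving the cycle (1 4 8 6 7 2 5 9).
Continuing from each remaining unvisited element yields (1 4 8 6 7 2 5 9).

(1 4 8 6 7 2 5 9)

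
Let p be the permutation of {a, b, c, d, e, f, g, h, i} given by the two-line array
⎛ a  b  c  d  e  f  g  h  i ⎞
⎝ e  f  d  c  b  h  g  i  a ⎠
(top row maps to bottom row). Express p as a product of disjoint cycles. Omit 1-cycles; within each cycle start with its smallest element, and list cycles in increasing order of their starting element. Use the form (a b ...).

Start at a and follow images: a → e → b → f → h → i → a, giving the cycle (a e b f h i).
Repeating from the next unused element and collecting all non-trivial cycles gives (a e b f h i)(c d).

(a e b f h i)(c d)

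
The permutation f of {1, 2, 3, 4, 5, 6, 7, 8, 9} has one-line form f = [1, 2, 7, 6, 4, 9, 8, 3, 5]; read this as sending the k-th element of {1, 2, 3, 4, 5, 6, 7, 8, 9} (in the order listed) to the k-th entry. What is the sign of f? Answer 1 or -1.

-1

In disjoint-cycle form the cycle lengths are 4, 3, 1, 1.
A cycle of length ℓ contributes ℓ−1 transpositions, so f is a product of 3 + 2 = 5 transpositions — odd.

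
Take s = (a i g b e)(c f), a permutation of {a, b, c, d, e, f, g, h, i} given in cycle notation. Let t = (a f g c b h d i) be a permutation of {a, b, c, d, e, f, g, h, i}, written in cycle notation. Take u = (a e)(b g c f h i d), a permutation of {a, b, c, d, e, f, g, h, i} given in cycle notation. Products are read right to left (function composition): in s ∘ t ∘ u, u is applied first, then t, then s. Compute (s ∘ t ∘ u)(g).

e

Chase g: u(g) = c; t(c) = b; s(b) = e. Hence (s ∘ t ∘ u)(g) = e.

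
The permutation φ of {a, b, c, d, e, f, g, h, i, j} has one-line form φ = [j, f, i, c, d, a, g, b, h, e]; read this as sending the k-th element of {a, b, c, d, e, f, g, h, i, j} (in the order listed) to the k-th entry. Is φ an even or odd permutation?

even

In disjoint-cycle form the cycle lengths are 9, 1.
A cycle is odd iff its length is even; φ has 0 even-length cycles, so sgn(φ) = (−1)^0 and φ is even.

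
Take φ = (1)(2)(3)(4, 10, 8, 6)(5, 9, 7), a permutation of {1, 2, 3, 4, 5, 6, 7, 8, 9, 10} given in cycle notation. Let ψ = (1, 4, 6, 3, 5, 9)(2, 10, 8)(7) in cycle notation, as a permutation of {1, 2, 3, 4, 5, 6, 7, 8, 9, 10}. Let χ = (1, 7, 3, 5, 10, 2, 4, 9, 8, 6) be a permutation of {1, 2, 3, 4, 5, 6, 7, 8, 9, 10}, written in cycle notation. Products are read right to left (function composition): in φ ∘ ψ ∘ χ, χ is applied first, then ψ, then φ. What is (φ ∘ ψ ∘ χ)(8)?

3

(φ ∘ ψ ∘ χ)(8) = φ(ψ(χ(8))). χ(8) = 6, then ψ(6) = 3, then φ(3) = 3, so the result is 3.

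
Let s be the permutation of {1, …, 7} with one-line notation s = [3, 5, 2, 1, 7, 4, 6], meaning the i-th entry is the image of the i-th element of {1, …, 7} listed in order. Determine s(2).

2 is element number 2 of the domain, and entry number 2 of the one-line form is 5, so s(2) = 5.

5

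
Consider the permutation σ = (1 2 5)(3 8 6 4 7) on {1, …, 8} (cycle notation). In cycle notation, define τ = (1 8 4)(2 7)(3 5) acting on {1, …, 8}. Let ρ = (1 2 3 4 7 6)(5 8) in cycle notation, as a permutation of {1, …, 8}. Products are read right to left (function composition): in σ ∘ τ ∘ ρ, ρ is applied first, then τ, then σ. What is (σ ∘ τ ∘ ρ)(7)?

4

Apply the permutations in order: ρ(7) = 6, then τ(6) = 6, then σ(6) = 4. So (σ ∘ τ ∘ ρ)(7) = 4.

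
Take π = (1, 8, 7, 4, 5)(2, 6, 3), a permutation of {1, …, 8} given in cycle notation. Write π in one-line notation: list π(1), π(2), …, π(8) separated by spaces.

8 6 2 5 1 3 4 7

Image by image: 1→8, 2→6, 3→2, 4→5, 5→1, 6→3, 7→4, 8→7.
Listing these in domain order gives 8 6 2 5 1 3 4 7.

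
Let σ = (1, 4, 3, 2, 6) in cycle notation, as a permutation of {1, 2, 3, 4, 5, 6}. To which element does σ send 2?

In the cycle (1, 4, 3, 2, 6), 2 is followed by 6, so σ(2) = 6.

6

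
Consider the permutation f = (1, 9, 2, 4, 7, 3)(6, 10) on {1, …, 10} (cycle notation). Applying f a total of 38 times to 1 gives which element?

1 lies in the 6-cycle (1, 9, 2, 4, 7, 3).
Powers repeat with period 6 on this cycle, and 38 mod 6 = 2, so f^38(1) = f^2(1).
Stepping 2 places around the cycle: 1 → 9 → 2.

2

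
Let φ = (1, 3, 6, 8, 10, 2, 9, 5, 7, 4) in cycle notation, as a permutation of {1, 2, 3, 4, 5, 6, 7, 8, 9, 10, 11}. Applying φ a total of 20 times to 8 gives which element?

8 lies in the 10-cycle (1, 3, 6, 8, 10, 2, 9, 5, 7, 4).
Since the cycle has length 10, φ^20 acts on it the same as φ^0 (20 mod 10 = 0).
So φ^20(8) = 8.

8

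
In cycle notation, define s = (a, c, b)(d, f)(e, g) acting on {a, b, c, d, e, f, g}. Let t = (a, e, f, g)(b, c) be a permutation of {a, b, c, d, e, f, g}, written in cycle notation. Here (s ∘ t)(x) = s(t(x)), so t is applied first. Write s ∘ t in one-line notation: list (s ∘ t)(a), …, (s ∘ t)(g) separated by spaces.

Chase each element through t then s: a → e → g; b → c → b; c → b → a; d → d → f; e → f → d; f → g → e; g → a → c.
So s ∘ t in one-line form is g b a f d e c.

g b a f d e c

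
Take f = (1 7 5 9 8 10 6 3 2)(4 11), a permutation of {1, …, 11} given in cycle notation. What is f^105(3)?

3 lies in the 9-cycle (1 7 5 9 8 10 6 3 2).
Powers repeat with period 9 on this cycle, and 105 mod 9 = 6, so f^105(3) = f^6(3).
Stepping 6 places around the cycle: 3 → 2 → 1 → 7 → 5 → 9 → 8.

8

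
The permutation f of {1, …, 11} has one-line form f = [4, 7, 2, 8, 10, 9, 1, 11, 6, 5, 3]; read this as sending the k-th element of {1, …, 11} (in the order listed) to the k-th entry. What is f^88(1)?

Tracing 1 → 4 → … returns to 1 after 7 steps, so 1 lies in a 7-cycle (1, 4, 8, 11, 3, 2, 7).
Since the cycle has length 7, f^88 acts on it the same as f^4 (88 mod 7 = 4).
Stepping 4 places around the cycle: 1 → 4 → 8 → 11 → 3.

3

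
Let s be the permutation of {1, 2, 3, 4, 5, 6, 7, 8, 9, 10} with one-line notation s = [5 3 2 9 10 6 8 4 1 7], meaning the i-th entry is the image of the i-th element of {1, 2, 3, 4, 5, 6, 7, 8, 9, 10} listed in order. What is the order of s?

14

Writing s as disjoint cycles, the cycle lengths are 7, 2, 1.
The order of s is the least common multiple of its cycle lengths: lcm(7, 2) = 14.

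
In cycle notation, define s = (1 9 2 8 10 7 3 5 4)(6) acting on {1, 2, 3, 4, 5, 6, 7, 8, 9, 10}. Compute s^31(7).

1

7 lies in the 9-cycle (1 9 2 8 10 7 3 5 4).
Since the cycle has length 9, s^31 acts on it the same as s^4 (31 mod 9 = 4).
Stepping 4 places around the cycle: 7 → 3 → 5 → 4 → 1.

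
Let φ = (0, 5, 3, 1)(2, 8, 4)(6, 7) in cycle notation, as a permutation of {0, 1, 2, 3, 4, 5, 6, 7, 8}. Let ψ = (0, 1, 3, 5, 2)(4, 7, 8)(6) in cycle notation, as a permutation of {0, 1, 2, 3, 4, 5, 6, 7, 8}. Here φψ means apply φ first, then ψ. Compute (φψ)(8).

First apply φ: φ(8) = 4, then ψ(4) = 7. Thus (φψ)(8) = 7.

7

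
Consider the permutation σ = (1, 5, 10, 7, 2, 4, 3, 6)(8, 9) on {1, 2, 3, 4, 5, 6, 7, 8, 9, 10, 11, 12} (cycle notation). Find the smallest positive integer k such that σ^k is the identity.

8

The cycle type of σ is (8, 2, 1, 1).
The order of σ is the least common multiple of its cycle lengths: lcm(8, 2) = 8.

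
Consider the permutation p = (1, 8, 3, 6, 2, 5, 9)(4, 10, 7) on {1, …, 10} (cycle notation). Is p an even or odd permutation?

even

The cycle lengths are 7, 3.
A cycle of length ℓ contributes ℓ−1 transpositions, so p is a product of 6 + 2 = 8 transpositions — even.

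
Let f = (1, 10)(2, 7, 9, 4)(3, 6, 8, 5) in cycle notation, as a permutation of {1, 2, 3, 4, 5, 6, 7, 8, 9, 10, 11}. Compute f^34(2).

2 lies in the 4-cycle (2, 7, 9, 4).
Powers repeat with period 4 on this cycle, and 34 mod 4 = 2, so f^34(2) = f^2(2).
Advancing 2 steps from 2: 2 → 7 → 9.

9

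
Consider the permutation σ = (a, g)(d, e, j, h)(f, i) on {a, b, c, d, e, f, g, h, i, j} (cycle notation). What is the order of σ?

The disjoint cycles have lengths 4, 2, 2, 1, 1.
Since disjoint cycles commute, ord(σ) = lcm(4, 2, 2) = 4.

4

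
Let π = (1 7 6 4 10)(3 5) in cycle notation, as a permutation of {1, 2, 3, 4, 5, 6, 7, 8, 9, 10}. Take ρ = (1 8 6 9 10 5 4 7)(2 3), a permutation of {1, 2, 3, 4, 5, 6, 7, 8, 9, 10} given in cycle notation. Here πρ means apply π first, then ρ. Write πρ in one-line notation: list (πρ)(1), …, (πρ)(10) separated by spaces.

1 3 4 5 2 7 9 6 10 8

(πρ)(x) = ρ(π(x)). Computing each image: ρ(π(1)) = ρ(7) = 1, ρ(π(2)) = ρ(2) = 3, ρ(π(3)) = ρ(5) = 4, ρ(π(4)) = ρ(10) = 5, ρ(π(5)) = ρ(3) = 2, ρ(π(6)) = ρ(4) = 7, ρ(π(7)) = ρ(6) = 9, ρ(π(8)) = ρ(8) = 6, ρ(π(9)) = ρ(9) = 10, ρ(π(10)) = ρ(1) = 8.
Hence πρ = [1 3 4 5 2 7 9 6 10 8].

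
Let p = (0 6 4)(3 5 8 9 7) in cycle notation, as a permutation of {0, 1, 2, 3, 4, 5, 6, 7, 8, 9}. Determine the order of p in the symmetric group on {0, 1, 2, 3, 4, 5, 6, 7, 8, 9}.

The disjoint cycles have lengths 5, 3, 1, 1.
Since disjoint cycles commute, ord(p) = lcm(5, 3) = 15.

15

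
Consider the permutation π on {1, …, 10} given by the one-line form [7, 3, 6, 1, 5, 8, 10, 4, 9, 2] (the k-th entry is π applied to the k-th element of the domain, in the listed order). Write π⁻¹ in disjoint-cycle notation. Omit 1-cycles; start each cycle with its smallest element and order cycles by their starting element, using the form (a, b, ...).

The cycle decomposition of π is (1, 7, 10, 2, 3, 6, 8, 4).
The inverse reverses every cycle; in canonical form, π⁻¹ = (1, 4, 8, 6, 3, 2, 10, 7).

(1, 4, 8, 6, 3, 2, 10, 7)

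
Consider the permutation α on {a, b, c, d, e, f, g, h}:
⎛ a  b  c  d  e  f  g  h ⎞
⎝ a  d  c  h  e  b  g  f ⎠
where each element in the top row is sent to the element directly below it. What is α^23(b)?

f

Tracing b → d → … returns to b after 4 steps, so b lies in a 4-cycle (b d h f).
Powers repeat with period 4 on this cycle, and 23 mod 4 = 3, so α^23(b) = α^3(b).
Stepping 3 places around the cycle: b → d → h → f.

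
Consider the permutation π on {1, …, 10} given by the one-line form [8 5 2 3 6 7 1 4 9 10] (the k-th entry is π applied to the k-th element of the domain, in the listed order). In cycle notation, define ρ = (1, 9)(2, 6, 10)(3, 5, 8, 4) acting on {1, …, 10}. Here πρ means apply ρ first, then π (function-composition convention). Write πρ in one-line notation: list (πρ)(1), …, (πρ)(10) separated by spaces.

(πρ)(x) = π(ρ(x)). Computing each image: π(ρ(1)) = π(9) = 9, π(ρ(2)) = π(6) = 7, π(ρ(3)) = π(5) = 6, π(ρ(4)) = π(3) = 2, π(ρ(5)) = π(8) = 4, π(ρ(6)) = π(10) = 10, π(ρ(7)) = π(7) = 1, π(ρ(8)) = π(4) = 3, π(ρ(9)) = π(1) = 8, π(ρ(10)) = π(2) = 5.
Hence πρ = [9 7 6 2 4 10 1 3 8 5].

9 7 6 2 4 10 1 3 8 5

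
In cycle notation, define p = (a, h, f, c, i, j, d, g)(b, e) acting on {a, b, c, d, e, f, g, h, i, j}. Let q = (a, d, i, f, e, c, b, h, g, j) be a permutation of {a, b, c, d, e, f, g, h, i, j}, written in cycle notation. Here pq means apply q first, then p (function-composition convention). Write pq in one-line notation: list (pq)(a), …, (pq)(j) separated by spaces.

g f e j i b d a c h

(pq)(x) = p(q(x)). Computing each image: p(q(a)) = p(d) = g, p(q(b)) = p(h) = f, p(q(c)) = p(b) = e, p(q(d)) = p(i) = j, p(q(e)) = p(c) = i, p(q(f)) = p(e) = b, p(q(g)) = p(j) = d, p(q(h)) = p(g) = a, p(q(i)) = p(f) = c, p(q(j)) = p(a) = h.
Hence pq = [g f e j i b d a c h].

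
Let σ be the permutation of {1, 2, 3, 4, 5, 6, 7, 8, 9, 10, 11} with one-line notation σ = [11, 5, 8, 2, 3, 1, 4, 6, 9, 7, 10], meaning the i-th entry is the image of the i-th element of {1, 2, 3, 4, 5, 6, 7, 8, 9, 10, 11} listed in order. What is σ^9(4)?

7

Tracing 4 → 2 → … returns to 4 after 10 steps, so 4 lies in a 10-cycle (1 11 10 7 4 2 5 3 8 6).
Advancing 9 steps from 4: 4 → 2 → 5 → 3 → 8 → 6 → 1 → 11 → 10 → 7.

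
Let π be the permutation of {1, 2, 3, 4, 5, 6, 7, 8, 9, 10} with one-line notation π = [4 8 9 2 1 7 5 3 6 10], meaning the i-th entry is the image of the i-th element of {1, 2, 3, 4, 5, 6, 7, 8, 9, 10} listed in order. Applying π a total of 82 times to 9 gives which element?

Tracing 9 → 6 → … returns to 9 after 9 steps, so 9 lies in a 9-cycle (1, 4, 2, 8, 3, 9, 6, 7, 5).
Since the cycle has length 9, π^82 acts on it the same as π^1 (82 mod 9 = 1).
Advancing 1 step from 9: 9 → 6.

6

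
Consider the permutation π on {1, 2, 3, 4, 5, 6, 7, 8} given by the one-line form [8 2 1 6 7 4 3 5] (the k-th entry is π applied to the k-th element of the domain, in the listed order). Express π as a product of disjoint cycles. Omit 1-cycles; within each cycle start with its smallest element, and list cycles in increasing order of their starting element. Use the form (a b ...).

From 1: 1 → 8 → 5 → 7 → 3 → 1, closing the cycle (1 8 5 7 3).
Continuing from each remaining unvisited element yields (1 8 5 7 3)(4 6).

(1 8 5 7 3)(4 6)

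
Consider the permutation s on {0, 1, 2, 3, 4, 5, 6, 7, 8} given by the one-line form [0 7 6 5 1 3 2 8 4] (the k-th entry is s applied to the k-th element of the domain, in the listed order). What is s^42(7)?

Tracing 7 → 8 → … returns to 7 after 4 steps, so 7 lies in a 4-cycle (1, 7, 8, 4).
Since the cycle has length 4, s^42 acts on it the same as s^2 (42 mod 4 = 2).
Stepping 2 places around the cycle: 7 → 8 → 4.

4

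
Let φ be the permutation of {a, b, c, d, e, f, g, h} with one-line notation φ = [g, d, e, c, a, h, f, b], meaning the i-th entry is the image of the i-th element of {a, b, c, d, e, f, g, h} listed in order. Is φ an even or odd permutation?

odd

In disjoint-cycle form the cycle lengths are 8.
A cycle is odd iff its length is even; φ has 1 even-length cycle, so sgn(φ) = (−1)^1 and φ is odd.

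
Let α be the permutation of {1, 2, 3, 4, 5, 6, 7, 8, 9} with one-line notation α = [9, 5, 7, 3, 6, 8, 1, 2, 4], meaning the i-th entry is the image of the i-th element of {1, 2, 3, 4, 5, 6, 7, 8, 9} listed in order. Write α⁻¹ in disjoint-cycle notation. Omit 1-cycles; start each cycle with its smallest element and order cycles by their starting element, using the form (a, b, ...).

First write α in disjoint cycles: (1, 9, 4, 3, 7)(2, 5, 6, 8).
Reversing each cycle (and rotating so the smallest element leads) gives α⁻¹ = (1, 7, 3, 4, 9)(2, 8, 6, 5).

(1, 7, 3, 4, 9)(2, 8, 6, 5)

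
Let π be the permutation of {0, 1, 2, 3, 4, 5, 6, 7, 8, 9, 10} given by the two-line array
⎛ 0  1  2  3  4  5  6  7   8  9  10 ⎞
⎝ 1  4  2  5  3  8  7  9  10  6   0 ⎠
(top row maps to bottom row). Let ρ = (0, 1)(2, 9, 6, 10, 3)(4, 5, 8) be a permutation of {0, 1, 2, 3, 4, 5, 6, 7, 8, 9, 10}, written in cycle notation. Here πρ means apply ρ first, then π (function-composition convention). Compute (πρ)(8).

3

ρ(8) = 4, then π(4) = 3; composing gives (πρ)(8) = 3.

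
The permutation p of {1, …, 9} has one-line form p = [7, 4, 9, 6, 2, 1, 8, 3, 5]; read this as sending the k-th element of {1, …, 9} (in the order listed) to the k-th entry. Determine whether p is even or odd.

even

In disjoint-cycle form the cycle lengths are 9.
A cycle of length ℓ contributes ℓ−1 transpositions, so p is a product of 8 transpositions — even.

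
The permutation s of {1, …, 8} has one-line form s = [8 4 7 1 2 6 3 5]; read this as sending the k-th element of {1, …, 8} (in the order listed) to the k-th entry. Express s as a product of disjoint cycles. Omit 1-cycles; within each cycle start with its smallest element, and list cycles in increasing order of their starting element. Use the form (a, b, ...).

From 1: 1 → 8 → 5 → 2 → 4 → 1, closing the cycle (1, 8, 5, 2, 4).
Continuing from each remaining unvisited element yields (1, 8, 5, 2, 4)(3, 7).

(1, 8, 5, 2, 4)(3, 7)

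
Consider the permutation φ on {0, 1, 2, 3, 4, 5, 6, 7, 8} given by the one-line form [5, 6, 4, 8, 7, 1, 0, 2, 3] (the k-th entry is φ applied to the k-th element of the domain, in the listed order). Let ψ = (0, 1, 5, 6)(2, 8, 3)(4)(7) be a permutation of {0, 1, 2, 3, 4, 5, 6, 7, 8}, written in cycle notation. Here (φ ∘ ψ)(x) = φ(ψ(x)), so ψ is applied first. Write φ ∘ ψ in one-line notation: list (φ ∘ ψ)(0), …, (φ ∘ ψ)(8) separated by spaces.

6 1 3 4 7 0 5 2 8

(φ ∘ ψ)(x) = φ(ψ(x)). Computing each image: φ(ψ(0)) = φ(1) = 6, φ(ψ(1)) = φ(5) = 1, φ(ψ(2)) = φ(8) = 3, φ(ψ(3)) = φ(2) = 4, φ(ψ(4)) = φ(4) = 7, φ(ψ(5)) = φ(6) = 0, φ(ψ(6)) = φ(0) = 5, φ(ψ(7)) = φ(7) = 2, φ(ψ(8)) = φ(3) = 8.
Hence φ ∘ ψ = [6 1 3 4 7 0 5 2 8].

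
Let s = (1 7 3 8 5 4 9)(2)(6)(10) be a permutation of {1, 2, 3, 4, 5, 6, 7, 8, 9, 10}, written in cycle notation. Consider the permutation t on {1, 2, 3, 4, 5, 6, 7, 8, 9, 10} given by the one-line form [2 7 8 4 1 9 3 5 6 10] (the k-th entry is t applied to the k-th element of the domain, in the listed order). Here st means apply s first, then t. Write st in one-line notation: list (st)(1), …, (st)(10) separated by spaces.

3 7 5 6 4 9 8 1 2 10

For each element, apply s then t: 1 → 7 → 3; 2 → 2 → 7; 3 → 8 → 5; 4 → 9 → 6; 5 → 4 → 4; 6 → 6 → 9; 7 → 3 → 8; 8 → 5 → 1; 9 → 1 → 2; 10 → 10 → 10.
So st in one-line form is 3 7 5 6 4 9 8 1 2 10.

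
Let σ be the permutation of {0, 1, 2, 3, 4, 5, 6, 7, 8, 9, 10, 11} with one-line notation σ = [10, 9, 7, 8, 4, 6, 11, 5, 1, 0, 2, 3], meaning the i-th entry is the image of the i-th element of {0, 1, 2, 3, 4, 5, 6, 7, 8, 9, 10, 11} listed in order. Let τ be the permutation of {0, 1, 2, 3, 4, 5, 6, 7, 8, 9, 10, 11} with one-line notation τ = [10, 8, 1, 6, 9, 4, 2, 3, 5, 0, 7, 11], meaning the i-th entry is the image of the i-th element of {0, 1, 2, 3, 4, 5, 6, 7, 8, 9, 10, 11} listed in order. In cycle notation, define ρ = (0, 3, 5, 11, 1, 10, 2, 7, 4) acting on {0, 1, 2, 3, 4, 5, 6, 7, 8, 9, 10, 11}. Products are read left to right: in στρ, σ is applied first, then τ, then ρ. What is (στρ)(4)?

Chase 4: σ(4) = 4; τ(4) = 9; ρ(9) = 9. Hence (στρ)(4) = 9.

9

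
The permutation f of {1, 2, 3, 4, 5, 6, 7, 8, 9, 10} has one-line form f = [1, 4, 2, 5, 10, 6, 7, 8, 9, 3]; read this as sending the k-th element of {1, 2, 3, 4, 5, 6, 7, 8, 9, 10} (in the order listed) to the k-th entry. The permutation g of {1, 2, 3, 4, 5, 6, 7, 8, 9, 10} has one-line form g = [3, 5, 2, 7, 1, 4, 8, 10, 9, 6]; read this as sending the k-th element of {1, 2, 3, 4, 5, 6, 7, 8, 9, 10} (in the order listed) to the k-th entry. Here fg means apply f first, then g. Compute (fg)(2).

f(2) = 4, then g(4) = 7; composing gives (fg)(2) = 7.

7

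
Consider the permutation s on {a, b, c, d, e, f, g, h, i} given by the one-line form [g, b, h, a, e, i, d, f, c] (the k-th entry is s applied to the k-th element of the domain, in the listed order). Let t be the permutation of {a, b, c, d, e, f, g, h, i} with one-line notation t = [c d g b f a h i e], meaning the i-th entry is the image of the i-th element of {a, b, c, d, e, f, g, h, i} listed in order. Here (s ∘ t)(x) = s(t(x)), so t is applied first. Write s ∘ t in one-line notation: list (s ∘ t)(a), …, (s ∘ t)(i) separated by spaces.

h a d b i g f c e

(s ∘ t)(x) = s(t(x)). Computing each image: s(t(a)) = s(c) = h, s(t(b)) = s(d) = a, s(t(c)) = s(g) = d, s(t(d)) = s(b) = b, s(t(e)) = s(f) = i, s(t(f)) = s(a) = g, s(t(g)) = s(h) = f, s(t(h)) = s(i) = c, s(t(i)) = s(e) = e.
Hence s ∘ t = [h a d b i g f c e].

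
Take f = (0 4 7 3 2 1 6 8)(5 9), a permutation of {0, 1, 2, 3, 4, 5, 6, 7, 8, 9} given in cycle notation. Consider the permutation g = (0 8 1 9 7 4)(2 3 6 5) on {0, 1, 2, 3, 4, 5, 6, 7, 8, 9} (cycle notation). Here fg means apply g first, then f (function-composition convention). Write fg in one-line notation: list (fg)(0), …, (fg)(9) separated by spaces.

0 5 2 8 4 1 9 7 6 3

(fg)(x) = f(g(x)). Computing each image: f(g(0)) = f(8) = 0, f(g(1)) = f(9) = 5, f(g(2)) = f(3) = 2, f(g(3)) = f(6) = 8, f(g(4)) = f(0) = 4, f(g(5)) = f(2) = 1, f(g(6)) = f(5) = 9, f(g(7)) = f(4) = 7, f(g(8)) = f(1) = 6, f(g(9)) = f(7) = 3.
Hence fg = [0 5 2 8 4 1 9 7 6 3].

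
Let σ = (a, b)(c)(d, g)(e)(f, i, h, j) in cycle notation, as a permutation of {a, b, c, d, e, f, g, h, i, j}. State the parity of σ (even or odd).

odd

The cycle lengths are 4, 2, 2, 1, 1.
A cycle is odd iff its length is even; σ has 3 even-length cycles, so sgn(σ) = (−1)^3 and σ is odd.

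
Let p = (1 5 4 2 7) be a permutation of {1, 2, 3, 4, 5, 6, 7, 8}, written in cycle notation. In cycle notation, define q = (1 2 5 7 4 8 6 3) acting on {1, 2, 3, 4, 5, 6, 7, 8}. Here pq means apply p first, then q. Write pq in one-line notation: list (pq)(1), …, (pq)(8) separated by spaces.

For each element, apply p then q: 1 → 5 → 7; 2 → 7 → 4; 3 → 3 → 1; 4 → 2 → 5; 5 → 4 → 8; 6 → 6 → 3; 7 → 1 → 2; 8 → 8 → 6.
Collecting the images, pq = [7 4 1 5 8 3 2 6].

7 4 1 5 8 3 2 6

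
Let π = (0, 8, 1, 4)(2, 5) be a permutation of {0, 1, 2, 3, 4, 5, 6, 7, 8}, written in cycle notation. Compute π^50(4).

4 lies in the 4-cycle (0, 8, 1, 4).
Powers repeat with period 4 on this cycle, and 50 mod 4 = 2, so π^50(4) = π^2(4).
Stepping 2 places around the cycle: 4 → 0 → 8.

8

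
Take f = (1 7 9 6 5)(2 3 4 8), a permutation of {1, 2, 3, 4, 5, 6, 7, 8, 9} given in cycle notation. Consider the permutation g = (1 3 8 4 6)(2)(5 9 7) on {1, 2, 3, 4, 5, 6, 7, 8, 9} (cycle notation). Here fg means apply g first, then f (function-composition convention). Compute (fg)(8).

8

g(8) = 4, then f(4) = 8; composing gives (fg)(8) = 8.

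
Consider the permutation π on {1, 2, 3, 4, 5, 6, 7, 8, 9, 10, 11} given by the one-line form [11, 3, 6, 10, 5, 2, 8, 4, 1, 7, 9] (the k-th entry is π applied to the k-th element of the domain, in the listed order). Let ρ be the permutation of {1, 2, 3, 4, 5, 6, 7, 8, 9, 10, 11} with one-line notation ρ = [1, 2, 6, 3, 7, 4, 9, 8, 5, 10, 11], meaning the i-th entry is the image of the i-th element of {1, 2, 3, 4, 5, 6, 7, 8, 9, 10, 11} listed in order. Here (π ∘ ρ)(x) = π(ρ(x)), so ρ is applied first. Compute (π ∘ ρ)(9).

5

(π ∘ ρ)(9) = π(ρ(9)). ρ(9) = 5, then π(5) = 5. So (π ∘ ρ)(9) = 5.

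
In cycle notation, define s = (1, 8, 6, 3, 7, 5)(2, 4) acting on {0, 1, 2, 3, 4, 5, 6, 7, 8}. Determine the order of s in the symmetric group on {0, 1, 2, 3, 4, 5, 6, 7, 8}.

6

The disjoint cycles have lengths 6, 2, 1.
The order of s is the least common multiple of its cycle lengths: lcm(6, 2) = 6.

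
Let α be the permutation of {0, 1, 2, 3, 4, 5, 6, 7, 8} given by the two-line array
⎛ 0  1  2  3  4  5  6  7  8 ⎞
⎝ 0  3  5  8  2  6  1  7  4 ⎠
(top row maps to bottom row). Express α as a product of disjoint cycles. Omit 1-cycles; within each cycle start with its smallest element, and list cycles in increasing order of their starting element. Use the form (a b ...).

Iterating α from 1 gives 1 → 3 → 8 → 4 → 2 → 5 → 6 → 1; that is the 7-cycle (1 3 8 4 2 5 6).
Continuing from each remaining unvisited element yields (1 3 8 4 2 5 6).

(1 3 8 4 2 5 6)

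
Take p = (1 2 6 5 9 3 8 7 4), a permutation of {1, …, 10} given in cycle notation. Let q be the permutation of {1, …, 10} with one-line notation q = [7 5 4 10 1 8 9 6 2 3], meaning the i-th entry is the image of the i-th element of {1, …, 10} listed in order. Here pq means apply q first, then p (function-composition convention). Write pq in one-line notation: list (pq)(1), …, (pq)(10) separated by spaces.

4 9 1 10 2 7 3 5 6 8

For each element, apply q then p: 1 → 7 → 4; 2 → 5 → 9; 3 → 4 → 1; 4 → 10 → 10; 5 → 1 → 2; 6 → 8 → 7; 7 → 9 → 3; 8 → 6 → 5; 9 → 2 → 6; 10 → 3 → 8.
Collecting the images, pq = [4 9 1 10 2 7 3 5 6 8].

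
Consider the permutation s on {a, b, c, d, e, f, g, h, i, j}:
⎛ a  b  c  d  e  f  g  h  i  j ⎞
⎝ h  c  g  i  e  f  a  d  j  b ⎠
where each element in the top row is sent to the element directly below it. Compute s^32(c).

c

Tracing c → g → … returns to c after 8 steps, so c lies in an 8-cycle (a h d i j b c g).
Powers repeat with period 8 on this cycle, and 32 mod 8 = 0, so s^32(c) = s^0(c).
So s^32(c) = c.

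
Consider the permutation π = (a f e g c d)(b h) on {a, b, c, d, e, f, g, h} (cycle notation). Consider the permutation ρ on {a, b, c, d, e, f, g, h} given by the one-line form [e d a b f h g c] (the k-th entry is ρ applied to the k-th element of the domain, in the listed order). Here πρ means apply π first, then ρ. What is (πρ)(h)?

d

π(h) = b, then ρ(b) = d; composing gives (πρ)(h) = d.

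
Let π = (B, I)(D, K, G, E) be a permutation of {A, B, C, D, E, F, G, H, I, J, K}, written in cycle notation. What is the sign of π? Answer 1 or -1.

The cycle lengths are 4, 2, 1, 1, 1, 1, 1.
A cycle is odd iff its length is even; π has 2 even-length cycles, so sgn(π) = (−1)^2 and π is even.

1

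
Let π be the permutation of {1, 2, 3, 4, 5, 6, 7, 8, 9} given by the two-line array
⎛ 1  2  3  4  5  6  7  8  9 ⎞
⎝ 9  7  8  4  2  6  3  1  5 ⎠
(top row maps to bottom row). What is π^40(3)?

2

Tracing 3 → 8 → … returns to 3 after 7 steps, so 3 lies in a 7-cycle (1, 9, 5, 2, 7, 3, 8).
On a 7-cycle, π^7 is the identity, so π^40 = π^5 there (40 ≡ 5 mod 7).
Stepping 5 places around the cycle: 3 → 8 → 1 → 9 → 5 → 2.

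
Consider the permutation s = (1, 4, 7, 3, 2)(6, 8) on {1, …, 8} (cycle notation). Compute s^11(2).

1

2 lies in the 5-cycle (1, 4, 7, 3, 2).
On a 5-cycle, s^5 is the identity, so s^11 = s^1 there (11 ≡ 1 mod 5).
Stepping 1 place around the cycle: 2 → 1.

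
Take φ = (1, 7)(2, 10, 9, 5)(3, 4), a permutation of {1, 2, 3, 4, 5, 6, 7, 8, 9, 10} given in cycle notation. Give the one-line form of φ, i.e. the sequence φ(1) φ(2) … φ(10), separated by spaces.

7 10 4 3 2 6 1 8 5 9

Image by image: 1↦7, 2↦10, 3↦4, 4↦3, 5↦2, 6↦6, 7↦1, 8↦8, 9↦5, 10↦9.
So the one-line form is 7 10 4 3 2 6 1 8 5 9.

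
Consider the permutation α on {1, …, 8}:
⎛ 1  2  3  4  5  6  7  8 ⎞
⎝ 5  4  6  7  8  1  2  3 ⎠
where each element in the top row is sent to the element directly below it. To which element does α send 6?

1

The entry below 6 in the array is 1, so α(6) = 1.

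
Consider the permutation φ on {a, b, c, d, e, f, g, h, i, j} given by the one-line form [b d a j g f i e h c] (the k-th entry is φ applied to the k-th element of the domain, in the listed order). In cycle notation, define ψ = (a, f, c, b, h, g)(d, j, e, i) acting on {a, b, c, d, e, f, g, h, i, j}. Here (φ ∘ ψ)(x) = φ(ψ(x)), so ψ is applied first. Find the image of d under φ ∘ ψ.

First apply ψ: ψ(d) = j, then φ(j) = c. Thus (φ ∘ ψ)(d) = c.

c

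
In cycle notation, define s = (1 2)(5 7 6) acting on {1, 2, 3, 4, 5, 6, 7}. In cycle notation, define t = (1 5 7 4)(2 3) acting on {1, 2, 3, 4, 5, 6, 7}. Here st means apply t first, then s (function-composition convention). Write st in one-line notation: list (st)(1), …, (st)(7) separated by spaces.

(st)(x) = s(t(x)). Computing each image: s(t(1)) = s(5) = 7, s(t(2)) = s(3) = 3, s(t(3)) = s(2) = 1, s(t(4)) = s(1) = 2, s(t(5)) = s(7) = 6, s(t(6)) = s(6) = 5, s(t(7)) = s(4) = 4.
Hence st = [7 3 1 2 6 5 4].

7 3 1 2 6 5 4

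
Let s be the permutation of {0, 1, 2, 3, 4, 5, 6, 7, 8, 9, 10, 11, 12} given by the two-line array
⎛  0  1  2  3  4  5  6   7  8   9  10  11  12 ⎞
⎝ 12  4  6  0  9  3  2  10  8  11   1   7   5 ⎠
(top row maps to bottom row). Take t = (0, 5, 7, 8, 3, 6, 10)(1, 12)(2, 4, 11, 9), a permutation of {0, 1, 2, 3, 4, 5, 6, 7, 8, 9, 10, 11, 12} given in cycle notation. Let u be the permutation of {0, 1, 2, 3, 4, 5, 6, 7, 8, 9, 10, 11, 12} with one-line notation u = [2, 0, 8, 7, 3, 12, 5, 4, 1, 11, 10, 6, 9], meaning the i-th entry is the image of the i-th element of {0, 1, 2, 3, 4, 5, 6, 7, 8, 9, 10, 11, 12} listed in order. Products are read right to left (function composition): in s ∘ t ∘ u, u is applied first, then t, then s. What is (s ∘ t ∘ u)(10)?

12

Chase 10: u(10) = 10; t(10) = 0; s(0) = 12. Hence (s ∘ t ∘ u)(10) = 12.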